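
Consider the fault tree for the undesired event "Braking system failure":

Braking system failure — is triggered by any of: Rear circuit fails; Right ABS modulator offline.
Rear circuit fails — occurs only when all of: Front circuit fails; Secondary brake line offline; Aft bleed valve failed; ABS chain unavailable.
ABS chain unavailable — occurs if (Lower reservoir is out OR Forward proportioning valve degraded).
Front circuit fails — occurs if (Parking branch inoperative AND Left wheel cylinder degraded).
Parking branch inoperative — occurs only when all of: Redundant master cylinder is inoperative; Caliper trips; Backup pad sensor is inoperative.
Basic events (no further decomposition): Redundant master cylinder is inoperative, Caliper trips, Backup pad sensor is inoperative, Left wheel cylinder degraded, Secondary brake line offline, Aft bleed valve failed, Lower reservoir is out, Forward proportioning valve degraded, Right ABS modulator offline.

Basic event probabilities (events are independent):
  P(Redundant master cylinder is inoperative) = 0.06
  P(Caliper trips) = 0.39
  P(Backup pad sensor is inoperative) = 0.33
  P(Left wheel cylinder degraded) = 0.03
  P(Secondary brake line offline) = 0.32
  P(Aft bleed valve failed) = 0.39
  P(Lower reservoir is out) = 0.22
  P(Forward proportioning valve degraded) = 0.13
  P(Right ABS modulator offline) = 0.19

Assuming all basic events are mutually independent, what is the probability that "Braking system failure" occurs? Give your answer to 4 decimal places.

P(Parking branch inoperative) [AND] = 0.06 × 0.39 × 0.33 = 0.007722
P(Front circuit fails) [AND] = 0.007722 × 0.03 = 0.000232
P(ABS chain unavailable) [OR] = 1 − (1−0.22) × (1−0.13) = 0.321400
P(Rear circuit fails) [AND] = 0.000232 × 0.32 × 0.39 × 0.321400 = 0.000009
P(Braking system failure) [OR] = 1 − (1−0.000009) × (1−0.19) = 0.190007
Rounded to 4 decimal places: P(Braking system failure) ≈ 0.1900.

0.1900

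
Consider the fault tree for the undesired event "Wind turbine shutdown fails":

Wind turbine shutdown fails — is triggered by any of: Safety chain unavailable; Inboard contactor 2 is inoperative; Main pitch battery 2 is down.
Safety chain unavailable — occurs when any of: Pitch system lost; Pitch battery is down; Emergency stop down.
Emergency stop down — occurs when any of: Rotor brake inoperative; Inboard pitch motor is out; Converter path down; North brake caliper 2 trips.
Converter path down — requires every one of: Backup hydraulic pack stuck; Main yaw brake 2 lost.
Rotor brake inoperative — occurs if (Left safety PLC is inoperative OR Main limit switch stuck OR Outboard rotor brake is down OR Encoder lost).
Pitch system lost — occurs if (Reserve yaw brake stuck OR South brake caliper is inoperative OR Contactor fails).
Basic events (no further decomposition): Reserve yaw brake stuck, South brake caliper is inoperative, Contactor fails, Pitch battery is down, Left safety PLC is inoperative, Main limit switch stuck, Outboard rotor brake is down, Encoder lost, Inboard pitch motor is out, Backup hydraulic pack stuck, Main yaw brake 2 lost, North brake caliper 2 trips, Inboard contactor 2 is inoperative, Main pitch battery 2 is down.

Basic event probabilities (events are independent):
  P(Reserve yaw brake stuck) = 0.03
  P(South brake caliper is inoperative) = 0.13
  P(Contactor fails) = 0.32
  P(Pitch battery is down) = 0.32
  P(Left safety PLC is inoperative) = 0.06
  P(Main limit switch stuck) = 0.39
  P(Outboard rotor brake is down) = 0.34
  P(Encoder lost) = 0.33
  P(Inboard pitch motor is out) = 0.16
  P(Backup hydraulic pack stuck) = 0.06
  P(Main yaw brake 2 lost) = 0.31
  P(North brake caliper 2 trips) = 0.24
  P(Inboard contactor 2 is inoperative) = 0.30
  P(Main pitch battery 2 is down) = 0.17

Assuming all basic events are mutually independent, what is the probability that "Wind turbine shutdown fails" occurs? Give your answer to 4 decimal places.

P(Pitch system lost) [OR] = 1 − (1−0.03) × (1−0.13) × (1−0.32) = 0.426148
P(Rotor brake inoperative) [OR] = 1 − (1−0.06) × (1−0.39) × (1−0.34) × (1−0.33) = 0.746443
P(Converter path down) [AND] = 0.06 × 0.31 = 0.018600
P(Emergency stop down) [OR] = 1 − (1−0.746443) × (1−0.16) × (1−0.018600) × (1−0.24) = 0.841140
P(Safety chain unavailable) [OR] = 1 − (1−0.426148) × (1−0.32) × (1−0.841140) = 0.938010
P(Wind turbine shutdown fails) [OR] = 1 − (1−0.938010) × (1−0.30) × (1−0.17) = 0.963984
Rounded to 4 decimal places: P(Wind turbine shutdown fails) ≈ 0.9640.

0.9640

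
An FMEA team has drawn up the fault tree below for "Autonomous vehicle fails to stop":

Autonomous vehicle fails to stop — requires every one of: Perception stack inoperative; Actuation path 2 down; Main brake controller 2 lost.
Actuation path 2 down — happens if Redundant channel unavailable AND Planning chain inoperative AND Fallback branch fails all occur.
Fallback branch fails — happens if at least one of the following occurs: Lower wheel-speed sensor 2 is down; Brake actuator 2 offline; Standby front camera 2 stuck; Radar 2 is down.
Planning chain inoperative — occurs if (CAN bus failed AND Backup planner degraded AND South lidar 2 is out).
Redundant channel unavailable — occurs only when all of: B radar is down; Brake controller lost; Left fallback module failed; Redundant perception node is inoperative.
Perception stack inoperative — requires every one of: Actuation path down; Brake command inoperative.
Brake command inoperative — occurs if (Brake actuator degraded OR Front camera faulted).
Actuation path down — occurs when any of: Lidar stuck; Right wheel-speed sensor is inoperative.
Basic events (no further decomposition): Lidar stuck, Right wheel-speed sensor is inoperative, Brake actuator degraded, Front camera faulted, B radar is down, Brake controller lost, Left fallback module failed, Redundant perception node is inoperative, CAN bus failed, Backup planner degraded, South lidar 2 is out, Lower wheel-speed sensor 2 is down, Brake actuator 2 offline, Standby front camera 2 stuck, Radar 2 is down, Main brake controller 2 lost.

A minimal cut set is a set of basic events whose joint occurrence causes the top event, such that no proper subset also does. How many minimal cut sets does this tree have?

Actuation path down [OR]: union of children's cut sets → 2 cut set(s).
Brake command inoperative [OR]: union of children's cut sets → 2 cut set(s).
Perception stack inoperative [AND]: one cut set from each child combined → 2 × 2 = 4 cut set(s).
Redundant channel unavailable [AND]: one cut set from each child combined → 1 × 1 × 1 × 1 = 1 cut set(s).
Planning chain inoperative [AND]: one cut set from each child combined → 1 × 1 × 1 = 1 cut set(s).
Fallback branch fails [OR]: union of children's cut sets → 4 cut set(s).
Actuation path 2 down [AND]: one cut set from each child combined → 1 × 1 × 4 = 4 cut set(s).
Autonomous vehicle fails to stop [AND]: one cut set from each child combined → 4 × 4 × 1 = 16 cut set(s).

16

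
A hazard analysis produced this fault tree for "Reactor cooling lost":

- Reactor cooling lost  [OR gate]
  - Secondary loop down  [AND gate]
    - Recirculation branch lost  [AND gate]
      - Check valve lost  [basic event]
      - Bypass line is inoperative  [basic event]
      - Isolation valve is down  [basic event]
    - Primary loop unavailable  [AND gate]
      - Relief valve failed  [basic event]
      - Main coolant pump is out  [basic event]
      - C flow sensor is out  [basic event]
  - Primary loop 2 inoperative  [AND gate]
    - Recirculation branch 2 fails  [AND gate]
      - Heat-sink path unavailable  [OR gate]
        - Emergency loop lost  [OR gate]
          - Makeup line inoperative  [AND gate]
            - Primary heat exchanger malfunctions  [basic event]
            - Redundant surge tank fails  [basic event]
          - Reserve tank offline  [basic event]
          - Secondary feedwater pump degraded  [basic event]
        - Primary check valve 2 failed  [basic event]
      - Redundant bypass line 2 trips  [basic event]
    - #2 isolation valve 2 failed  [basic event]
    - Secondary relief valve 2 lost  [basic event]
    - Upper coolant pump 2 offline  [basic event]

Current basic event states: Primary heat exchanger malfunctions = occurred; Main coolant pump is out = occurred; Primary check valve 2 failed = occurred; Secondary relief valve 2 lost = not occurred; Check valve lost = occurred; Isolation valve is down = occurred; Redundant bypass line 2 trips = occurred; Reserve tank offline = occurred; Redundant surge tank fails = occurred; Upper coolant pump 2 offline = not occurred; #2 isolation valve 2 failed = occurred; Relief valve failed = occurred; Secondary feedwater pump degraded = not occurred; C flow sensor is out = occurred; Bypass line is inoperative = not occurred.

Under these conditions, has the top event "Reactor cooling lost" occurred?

No

Recirculation branch lost [AND]: Check valve lost=occurs, Bypass line is inoperative=not, Isolation valve is down=occurs → not all inputs occur → does not occur.
Primary loop unavailable [AND]: Relief valve failed=occurs, Main coolant pump is out=occurs, C flow sensor is out=occurs → all inputs occur → occurs.
Secondary loop down [AND]: Recirculation branch lost=not, Primary loop unavailable=occurs → not all inputs occur → does not occur.
Makeup line inoperative [AND]: Primary heat exchanger malfunctions=occurs, Redundant surge tank fails=occurs → all inputs occur → occurs.
Emergency loop lost [OR]: Makeup line inoperative=occurs, Reserve tank offline=occurs, Secondary feedwater pump degraded=not → at least one input occurs → occurs.
Heat-sink path unavailable [OR]: Emergency loop lost=occurs, Primary check valve 2 failed=occurs → at least one input occurs → occurs.
Recirculation branch 2 fails [AND]: Heat-sink path unavailable=occurs, Redundant bypass line 2 trips=occurs → all inputs occur → occurs.
Primary loop 2 inoperative [AND]: Recirculation branch 2 fails=occurs, #2 isolation valve 2 failed=occurs, Secondary relief valve 2 lost=not, Upper coolant pump 2 offline=not → not all inputs occur → does not occur.
Reactor cooling lost [OR]: Secondary loop down=not, Primary loop 2 inoperative=not → no input occurs → does not occur.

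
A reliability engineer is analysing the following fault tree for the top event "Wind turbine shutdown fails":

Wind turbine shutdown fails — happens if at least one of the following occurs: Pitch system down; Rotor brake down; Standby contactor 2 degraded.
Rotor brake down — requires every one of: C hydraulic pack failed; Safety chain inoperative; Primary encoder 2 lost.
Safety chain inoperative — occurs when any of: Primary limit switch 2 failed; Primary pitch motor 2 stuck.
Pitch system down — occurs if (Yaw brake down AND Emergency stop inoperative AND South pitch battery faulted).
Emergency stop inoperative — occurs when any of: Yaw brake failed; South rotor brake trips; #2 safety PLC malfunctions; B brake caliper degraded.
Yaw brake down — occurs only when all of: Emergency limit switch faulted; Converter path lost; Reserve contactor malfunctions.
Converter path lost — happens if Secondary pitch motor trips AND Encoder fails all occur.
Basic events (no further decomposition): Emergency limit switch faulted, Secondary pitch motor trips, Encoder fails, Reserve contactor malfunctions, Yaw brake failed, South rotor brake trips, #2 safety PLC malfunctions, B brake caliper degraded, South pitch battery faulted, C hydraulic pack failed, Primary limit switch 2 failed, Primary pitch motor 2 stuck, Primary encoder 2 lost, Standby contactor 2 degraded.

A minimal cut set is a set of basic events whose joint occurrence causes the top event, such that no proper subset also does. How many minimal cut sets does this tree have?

Converter path lost [AND]: one cut set from each child combined → 1 × 1 = 1 cut set(s).
Yaw brake down [AND]: one cut set from each child combined → 1 × 1 × 1 = 1 cut set(s).
Emergency stop inoperative [OR]: union of children's cut sets → 4 cut set(s).
Pitch system down [AND]: one cut set from each child combined → 1 × 4 × 1 = 4 cut set(s).
Safety chain inoperative [OR]: union of children's cut sets → 2 cut set(s).
Rotor brake down [AND]: one cut set from each child combined → 1 × 2 × 1 = 2 cut set(s).
Wind turbine shutdown fails [OR]: union of children's cut sets → 7 cut set(s).
Minimal cut sets: {Emergency limit switch faulted, Encoder fails, Reserve contactor malfunctions, Secondary pitch motor trips, South pitch battery faulted, Yaw brake failed}; {Emergency limit switch faulted, Encoder fails, Reserve contactor malfunctions, Secondary pitch motor trips, South pitch battery faulted, South rotor brake trips}; {#2 safety PLC malfunctions, Emergency limit switch faulted, Encoder fails, Reserve contactor malfunctions, Secondary pitch motor trips, South pitch battery faulted}; {B brake caliper degraded, Emergency limit switch faulted, Encoder fails, Reserve contactor malfunctions, Secondary pitch motor trips, South pitch battery faulted}; {C hydraulic pack failed, Primary encoder 2 lost, Primary limit switch 2 failed}; {C hydraulic pack failed, Primary encoder 2 lost, Primary pitch motor 2 stuck}; {Standby contactor 2 degraded}.

7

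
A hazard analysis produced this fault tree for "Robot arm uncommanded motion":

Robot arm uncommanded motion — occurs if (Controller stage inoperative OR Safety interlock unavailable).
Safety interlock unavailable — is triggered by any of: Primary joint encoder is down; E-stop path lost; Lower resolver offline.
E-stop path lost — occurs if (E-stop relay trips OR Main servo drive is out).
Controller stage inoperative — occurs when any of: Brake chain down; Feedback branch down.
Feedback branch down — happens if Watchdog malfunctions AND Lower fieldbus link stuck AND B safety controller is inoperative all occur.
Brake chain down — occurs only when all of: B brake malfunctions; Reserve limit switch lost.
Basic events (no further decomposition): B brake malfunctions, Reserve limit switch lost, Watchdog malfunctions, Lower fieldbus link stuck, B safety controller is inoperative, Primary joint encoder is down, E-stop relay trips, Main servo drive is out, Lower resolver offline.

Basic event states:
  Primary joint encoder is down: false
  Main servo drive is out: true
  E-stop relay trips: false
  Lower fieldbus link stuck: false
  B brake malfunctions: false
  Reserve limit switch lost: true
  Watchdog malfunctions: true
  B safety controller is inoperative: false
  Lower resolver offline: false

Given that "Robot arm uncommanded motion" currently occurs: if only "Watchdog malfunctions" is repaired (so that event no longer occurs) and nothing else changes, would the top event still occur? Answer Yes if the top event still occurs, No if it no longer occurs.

Counterfactual: set "Watchdog malfunctions" to not occurred.
Brake chain down [AND]: B brake malfunctions=not, Reserve limit switch lost=occurs → not all inputs occur → does not occur.
Feedback branch down [AND]: Watchdog malfunctions=not, Lower fieldbus link stuck=not, B safety controller is inoperative=not → not all inputs occur → does not occur.
Controller stage inoperative [OR]: Brake chain down=not, Feedback branch down=not → no input occurs → does not occur.
E-stop path lost [OR]: E-stop relay trips=not, Main servo drive is out=occurs → at least one input occurs → occurs.
Safety interlock unavailable [OR]: Primary joint encoder is down=not, E-stop path lost=occurs, Lower resolver offline=not → at least one input occurs → occurs.
Robot arm uncommanded motion [OR]: Controller stage inoperative=not, Safety interlock unavailable=occurs → at least one input occurs → occurs.

Yes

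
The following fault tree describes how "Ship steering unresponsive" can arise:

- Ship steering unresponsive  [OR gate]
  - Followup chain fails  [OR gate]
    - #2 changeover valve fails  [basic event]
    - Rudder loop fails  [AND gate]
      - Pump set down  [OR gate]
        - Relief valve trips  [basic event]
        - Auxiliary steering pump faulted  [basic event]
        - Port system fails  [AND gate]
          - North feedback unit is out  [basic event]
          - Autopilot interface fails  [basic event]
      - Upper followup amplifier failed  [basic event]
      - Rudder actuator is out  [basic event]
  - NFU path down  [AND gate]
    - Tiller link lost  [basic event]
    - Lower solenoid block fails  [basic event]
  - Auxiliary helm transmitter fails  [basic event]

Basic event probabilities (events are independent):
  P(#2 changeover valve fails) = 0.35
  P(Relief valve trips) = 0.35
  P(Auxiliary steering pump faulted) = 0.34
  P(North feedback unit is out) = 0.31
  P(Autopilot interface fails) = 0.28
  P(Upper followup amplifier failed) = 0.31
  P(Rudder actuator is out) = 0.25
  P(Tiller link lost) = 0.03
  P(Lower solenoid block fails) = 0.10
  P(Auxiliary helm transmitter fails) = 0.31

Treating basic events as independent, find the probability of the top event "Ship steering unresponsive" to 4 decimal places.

P(Port system fails) [AND] = 0.31 × 0.28 = 0.086800
P(Pump set down) [OR] = 1 − (1−0.35) × (1−0.34) × (1−0.086800) = 0.608237
P(Rudder loop fails) [AND] = 0.608237 × 0.31 × 0.25 = 0.047138
P(Followup chain fails) [OR] = 1 − (1−0.35) × (1−0.047138) = 0.380640
P(NFU path down) [AND] = 0.03 × 0.10 = 0.003000
P(Ship steering unresponsive) [OR] = 1 − (1−0.380640) × (1−0.003000) × (1−0.31) = 0.573924
Rounded to 4 decimal places: P(Ship steering unresponsive) ≈ 0.5739.

0.5739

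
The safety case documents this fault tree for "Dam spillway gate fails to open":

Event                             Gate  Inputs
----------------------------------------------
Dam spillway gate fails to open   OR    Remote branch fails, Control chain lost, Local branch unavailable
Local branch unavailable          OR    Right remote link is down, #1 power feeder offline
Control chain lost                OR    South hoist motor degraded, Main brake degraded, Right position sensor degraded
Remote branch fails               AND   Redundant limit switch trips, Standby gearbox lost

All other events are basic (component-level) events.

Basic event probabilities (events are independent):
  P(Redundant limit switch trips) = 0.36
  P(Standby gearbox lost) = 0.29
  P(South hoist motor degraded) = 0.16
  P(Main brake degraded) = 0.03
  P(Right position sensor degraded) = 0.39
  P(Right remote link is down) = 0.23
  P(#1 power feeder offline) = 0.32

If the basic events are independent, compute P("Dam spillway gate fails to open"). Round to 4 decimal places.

P(Remote branch fails) [AND] = 0.36 × 0.29 = 0.104400
P(Control chain lost) [OR] = 1 − (1−0.16) × (1−0.03) × (1−0.39) = 0.502972
P(Local branch unavailable) [OR] = 1 − (1−0.23) × (1−0.32) = 0.476400
P(Dam spillway gate fails to open) [OR] = 1 − (1−0.104400) × (1−0.502972) × (1−0.476400) = 0.766926
Rounded to 4 decimal places: P(Dam spillway gate fails to open) ≈ 0.7669.

0.7669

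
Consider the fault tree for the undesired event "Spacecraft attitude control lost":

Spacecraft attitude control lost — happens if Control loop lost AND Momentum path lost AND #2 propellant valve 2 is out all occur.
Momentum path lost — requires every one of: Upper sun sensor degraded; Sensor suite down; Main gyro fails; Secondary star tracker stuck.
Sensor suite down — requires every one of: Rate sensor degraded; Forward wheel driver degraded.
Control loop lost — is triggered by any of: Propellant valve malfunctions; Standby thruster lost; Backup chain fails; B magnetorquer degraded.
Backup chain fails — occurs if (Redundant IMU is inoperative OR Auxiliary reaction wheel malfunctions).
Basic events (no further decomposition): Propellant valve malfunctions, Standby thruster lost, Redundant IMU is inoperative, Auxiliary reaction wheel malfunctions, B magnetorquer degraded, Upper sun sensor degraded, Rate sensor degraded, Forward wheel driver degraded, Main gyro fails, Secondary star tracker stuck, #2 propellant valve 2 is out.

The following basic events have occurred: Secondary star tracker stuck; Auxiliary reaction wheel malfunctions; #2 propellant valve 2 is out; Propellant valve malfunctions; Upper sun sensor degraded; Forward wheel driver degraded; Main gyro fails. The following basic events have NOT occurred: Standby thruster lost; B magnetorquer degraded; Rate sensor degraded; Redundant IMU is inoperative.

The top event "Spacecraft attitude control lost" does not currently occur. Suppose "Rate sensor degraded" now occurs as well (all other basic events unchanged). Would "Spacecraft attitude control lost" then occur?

Yes

Counterfactual: set "Rate sensor degraded" to occurred.
Backup chain fails [OR]: Redundant IMU is inoperative=not, Auxiliary reaction wheel malfunctions=occurs → at least one input occurs → occurs.
Control loop lost [OR]: Propellant valve malfunctions=occurs, Standby thruster lost=not, Backup chain fails=occurs, B magnetorquer degraded=not → at least one input occurs → occurs.
Sensor suite down [AND]: Rate sensor degraded=occurs, Forward wheel driver degraded=occurs → all inputs occur → occurs.
Momentum path lost [AND]: Upper sun sensor degraded=occurs, Sensor suite down=occurs, Main gyro fails=occurs, Secondary star tracker stuck=occurs → all inputs occur → occurs.
Spacecraft attitude control lost [AND]: Control loop lost=occurs, Momentum path lost=occurs, #2 propellant valve 2 is out=occurs → all inputs occur → occurs.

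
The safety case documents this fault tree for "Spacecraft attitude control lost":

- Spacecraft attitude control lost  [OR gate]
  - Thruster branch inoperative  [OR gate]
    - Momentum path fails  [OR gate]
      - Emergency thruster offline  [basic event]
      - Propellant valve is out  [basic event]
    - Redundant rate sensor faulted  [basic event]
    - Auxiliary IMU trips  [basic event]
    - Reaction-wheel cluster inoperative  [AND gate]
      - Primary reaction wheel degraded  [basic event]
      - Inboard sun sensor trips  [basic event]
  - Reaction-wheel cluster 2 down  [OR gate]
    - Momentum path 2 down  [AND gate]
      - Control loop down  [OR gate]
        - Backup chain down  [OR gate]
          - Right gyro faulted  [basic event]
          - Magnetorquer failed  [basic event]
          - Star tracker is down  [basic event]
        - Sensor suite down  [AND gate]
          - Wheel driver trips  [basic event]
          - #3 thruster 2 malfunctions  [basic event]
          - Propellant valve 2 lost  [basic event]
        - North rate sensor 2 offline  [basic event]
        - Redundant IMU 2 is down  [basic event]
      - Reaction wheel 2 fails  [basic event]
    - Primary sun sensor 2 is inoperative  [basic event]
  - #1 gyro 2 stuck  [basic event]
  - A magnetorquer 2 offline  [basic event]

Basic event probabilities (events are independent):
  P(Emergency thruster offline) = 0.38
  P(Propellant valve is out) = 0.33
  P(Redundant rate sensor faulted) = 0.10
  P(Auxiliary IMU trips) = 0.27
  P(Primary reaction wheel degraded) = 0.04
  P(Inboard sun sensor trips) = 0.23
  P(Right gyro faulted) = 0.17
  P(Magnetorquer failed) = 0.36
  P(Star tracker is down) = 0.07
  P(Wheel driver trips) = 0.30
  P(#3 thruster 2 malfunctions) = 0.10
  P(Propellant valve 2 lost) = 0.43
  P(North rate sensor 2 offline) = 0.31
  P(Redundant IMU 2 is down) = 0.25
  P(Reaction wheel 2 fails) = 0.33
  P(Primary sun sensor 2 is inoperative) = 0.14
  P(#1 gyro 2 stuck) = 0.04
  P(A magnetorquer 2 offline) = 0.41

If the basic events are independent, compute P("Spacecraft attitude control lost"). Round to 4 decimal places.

0.9008

P(Momentum path fails) [OR] = 1 − (1−0.38) × (1−0.33) = 0.584600
P(Reaction-wheel cluster inoperative) [AND] = 0.04 × 0.23 = 0.009200
P(Thruster branch inoperative) [OR] = 1 − (1−0.584600) × (1−0.10) × (1−0.27) × (1−0.009200) = 0.729593
P(Backup chain down) [OR] = 1 − (1−0.17) × (1−0.36) × (1−0.07) = 0.505984
P(Sensor suite down) [AND] = 0.30 × 0.10 × 0.43 = 0.012900
P(Control loop down) [OR] = 1 − (1−0.505984) × (1−0.012900) × (1−0.31) × (1−0.25) = 0.747645
P(Momentum path 2 down) [AND] = 0.747645 × 0.33 = 0.246723
P(Reaction-wheel cluster 2 down) [OR] = 1 − (1−0.246723) × (1−0.14) = 0.352182
P(Spacecraft attitude control lost) [OR] = 1 − (1−0.729593) × (1−0.352182) × (1−0.04) × (1−0.41) = 0.900781
Rounded to 4 decimal places: P(Spacecraft attitude control lost) ≈ 0.9008.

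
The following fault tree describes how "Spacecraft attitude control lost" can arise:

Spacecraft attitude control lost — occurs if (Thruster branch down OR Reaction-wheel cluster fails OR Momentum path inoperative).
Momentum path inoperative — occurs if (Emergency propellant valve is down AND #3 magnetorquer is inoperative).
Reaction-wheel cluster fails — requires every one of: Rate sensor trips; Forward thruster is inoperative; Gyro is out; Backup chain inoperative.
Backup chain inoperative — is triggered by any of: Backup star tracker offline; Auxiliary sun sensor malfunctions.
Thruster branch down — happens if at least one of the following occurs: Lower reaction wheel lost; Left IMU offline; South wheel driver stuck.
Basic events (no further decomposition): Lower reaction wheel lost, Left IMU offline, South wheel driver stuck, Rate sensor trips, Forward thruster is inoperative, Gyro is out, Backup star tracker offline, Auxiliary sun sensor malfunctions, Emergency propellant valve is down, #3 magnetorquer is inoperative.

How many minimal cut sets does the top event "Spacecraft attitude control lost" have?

Thruster branch down [OR]: union of children's cut sets → 3 cut set(s).
Backup chain inoperative [OR]: union of children's cut sets → 2 cut set(s).
Reaction-wheel cluster fails [AND]: one cut set from each child combined → 1 × 1 × 1 × 2 = 2 cut set(s).
Momentum path inoperative [AND]: one cut set from each child combined → 1 × 1 = 1 cut set(s).
Spacecraft attitude control lost [OR]: union of children's cut sets → 6 cut set(s).
Minimal cut sets: {Lower reaction wheel lost}; {Left IMU offline}; {South wheel driver stuck}; {Backup star tracker offline, Forward thruster is inoperative, Gyro is out, Rate sensor trips}; {Auxiliary sun sensor malfunctions, Forward thruster is inoperative, Gyro is out, Rate sensor trips}; {#3 magnetorquer is inoperative, Emergency propellant valve is down}.

6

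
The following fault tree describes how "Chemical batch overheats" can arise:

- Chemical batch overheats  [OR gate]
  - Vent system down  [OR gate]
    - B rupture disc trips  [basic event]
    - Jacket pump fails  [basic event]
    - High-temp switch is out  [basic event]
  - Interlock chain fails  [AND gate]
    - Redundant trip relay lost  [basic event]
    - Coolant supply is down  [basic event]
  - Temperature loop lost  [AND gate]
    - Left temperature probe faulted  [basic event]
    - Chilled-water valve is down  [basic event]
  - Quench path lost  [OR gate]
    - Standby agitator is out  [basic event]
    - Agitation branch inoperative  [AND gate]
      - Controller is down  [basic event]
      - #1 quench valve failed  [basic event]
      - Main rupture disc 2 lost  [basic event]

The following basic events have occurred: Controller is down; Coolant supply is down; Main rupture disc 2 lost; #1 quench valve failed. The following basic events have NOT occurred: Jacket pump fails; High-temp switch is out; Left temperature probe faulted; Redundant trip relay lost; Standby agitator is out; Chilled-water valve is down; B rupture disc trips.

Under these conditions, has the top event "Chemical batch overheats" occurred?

Vent system down [OR]: B rupture disc trips=not, Jacket pump fails=not, High-temp switch is out=not → no input occurs → does not occur.
Interlock chain fails [AND]: Redundant trip relay lost=not, Coolant supply is down=occurs → not all inputs occur → does not occur.
Temperature loop lost [AND]: Left temperature probe faulted=not, Chilled-water valve is down=not → not all inputs occur → does not occur.
Agitation branch inoperative [AND]: Controller is down=occurs, #1 quench valve failed=occurs, Main rupture disc 2 lost=occurs → all inputs occur → occurs.
Quench path lost [OR]: Standby agitator is out=not, Agitation branch inoperative=occurs → at least one input occurs → occurs.
Chemical batch overheats [OR]: Vent system down=not, Interlock chain fails=not, Temperature loop lost=not, Quench path lost=occurs → at least one input occurs → occurs.

Yes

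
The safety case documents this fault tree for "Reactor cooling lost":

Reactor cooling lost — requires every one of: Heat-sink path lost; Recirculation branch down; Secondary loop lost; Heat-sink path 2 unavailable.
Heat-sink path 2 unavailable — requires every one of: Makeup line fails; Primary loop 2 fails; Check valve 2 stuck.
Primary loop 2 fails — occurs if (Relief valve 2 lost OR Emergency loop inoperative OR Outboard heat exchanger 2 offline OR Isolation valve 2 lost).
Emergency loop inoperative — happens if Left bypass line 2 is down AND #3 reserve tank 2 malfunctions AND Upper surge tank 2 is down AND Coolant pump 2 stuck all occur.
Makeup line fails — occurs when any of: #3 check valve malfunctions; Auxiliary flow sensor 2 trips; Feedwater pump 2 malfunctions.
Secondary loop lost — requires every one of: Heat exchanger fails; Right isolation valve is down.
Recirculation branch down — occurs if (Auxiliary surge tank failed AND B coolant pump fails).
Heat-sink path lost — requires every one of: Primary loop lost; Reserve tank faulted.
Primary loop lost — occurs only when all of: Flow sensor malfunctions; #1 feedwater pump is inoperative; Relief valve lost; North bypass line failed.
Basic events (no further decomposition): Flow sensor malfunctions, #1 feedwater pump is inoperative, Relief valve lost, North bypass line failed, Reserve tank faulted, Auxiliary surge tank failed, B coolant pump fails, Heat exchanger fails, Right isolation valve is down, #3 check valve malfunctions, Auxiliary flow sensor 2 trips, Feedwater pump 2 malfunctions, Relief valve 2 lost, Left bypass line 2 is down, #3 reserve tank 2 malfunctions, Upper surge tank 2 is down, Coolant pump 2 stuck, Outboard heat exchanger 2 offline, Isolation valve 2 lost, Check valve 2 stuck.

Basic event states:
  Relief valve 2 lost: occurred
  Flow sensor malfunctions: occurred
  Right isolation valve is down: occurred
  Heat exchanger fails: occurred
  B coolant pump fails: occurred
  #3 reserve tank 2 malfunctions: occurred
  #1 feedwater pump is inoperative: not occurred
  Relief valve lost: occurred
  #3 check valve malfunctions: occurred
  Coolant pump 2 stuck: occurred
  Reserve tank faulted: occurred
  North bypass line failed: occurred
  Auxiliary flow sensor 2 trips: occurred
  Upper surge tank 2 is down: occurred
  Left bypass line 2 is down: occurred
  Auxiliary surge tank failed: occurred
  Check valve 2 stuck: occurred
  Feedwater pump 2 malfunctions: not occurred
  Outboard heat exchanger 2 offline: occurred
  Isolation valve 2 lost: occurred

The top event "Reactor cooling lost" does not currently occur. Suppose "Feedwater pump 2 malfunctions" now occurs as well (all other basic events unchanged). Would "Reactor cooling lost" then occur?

No

Counterfactual: set "Feedwater pump 2 malfunctions" to occurred.
Primary loop lost [AND]: Flow sensor malfunctions=occurs, #1 feedwater pump is inoperative=not, Relief valve lost=occurs, North bypass line failed=occurs → not all inputs occur → does not occur.
Heat-sink path lost [AND]: Primary loop lost=not, Reserve tank faulted=occurs → not all inputs occur → does not occur.
Recirculation branch down [AND]: Auxiliary surge tank failed=occurs, B coolant pump fails=occurs → all inputs occur → occurs.
Secondary loop lost [AND]: Heat exchanger fails=occurs, Right isolation valve is down=occurs → all inputs occur → occurs.
Makeup line fails [OR]: #3 check valve malfunctions=occurs, Auxiliary flow sensor 2 trips=occurs, Feedwater pump 2 malfunctions=occurs → at least one input occurs → occurs.
Emergency loop inoperative [AND]: Left bypass line 2 is down=occurs, #3 reserve tank 2 malfunctions=occurs, Upper surge tank 2 is down=occurs, Coolant pump 2 stuck=occurs → all inputs occur → occurs.
Primary loop 2 fails [OR]: Relief valve 2 lost=occurs, Emergency loop inoperative=occurs, Outboard heat exchanger 2 offline=occurs, Isolation valve 2 lost=occurs → at least one input occurs → occurs.
Heat-sink path 2 unavailable [AND]: Makeup line fails=occurs, Primary loop 2 fails=occurs, Check valve 2 stuck=occurs → all inputs occur → occurs.
Reactor cooling lost [AND]: Heat-sink path lost=not, Recirculation branch down=occurs, Secondary loop lost=occurs, Heat-sink path 2 unavailable=occurs → not all inputs occur → does not occur.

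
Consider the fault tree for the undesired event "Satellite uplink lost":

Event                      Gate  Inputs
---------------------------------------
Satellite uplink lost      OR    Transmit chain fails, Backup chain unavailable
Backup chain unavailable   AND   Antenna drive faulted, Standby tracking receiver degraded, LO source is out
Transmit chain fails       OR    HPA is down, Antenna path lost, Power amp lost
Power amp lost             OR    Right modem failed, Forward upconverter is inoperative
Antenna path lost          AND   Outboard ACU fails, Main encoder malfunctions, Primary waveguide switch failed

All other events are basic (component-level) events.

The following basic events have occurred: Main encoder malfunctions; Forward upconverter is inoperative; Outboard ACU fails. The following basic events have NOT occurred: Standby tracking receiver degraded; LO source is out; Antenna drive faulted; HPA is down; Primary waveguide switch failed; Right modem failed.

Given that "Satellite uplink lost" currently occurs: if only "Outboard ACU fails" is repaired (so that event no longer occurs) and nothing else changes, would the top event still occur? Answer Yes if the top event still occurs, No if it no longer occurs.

Counterfactual: set "Outboard ACU fails" to not occurred.
Antenna path lost [AND]: Outboard ACU fails=not, Main encoder malfunctions=occurs, Primary waveguide switch failed=not → not all inputs occur → does not occur.
Power amp lost [OR]: Right modem failed=not, Forward upconverter is inoperative=occurs → at least one input occurs → occurs.
Transmit chain fails [OR]: HPA is down=not, Antenna path lost=not, Power amp lost=occurs → at least one input occurs → occurs.
Backup chain unavailable [AND]: Antenna drive faulted=not, Standby tracking receiver degraded=not, LO source is out=not → not all inputs occur → does not occur.
Satellite uplink lost [OR]: Transmit chain fails=occurs, Backup chain unavailable=not → at least one input occurs → occurs.

Yes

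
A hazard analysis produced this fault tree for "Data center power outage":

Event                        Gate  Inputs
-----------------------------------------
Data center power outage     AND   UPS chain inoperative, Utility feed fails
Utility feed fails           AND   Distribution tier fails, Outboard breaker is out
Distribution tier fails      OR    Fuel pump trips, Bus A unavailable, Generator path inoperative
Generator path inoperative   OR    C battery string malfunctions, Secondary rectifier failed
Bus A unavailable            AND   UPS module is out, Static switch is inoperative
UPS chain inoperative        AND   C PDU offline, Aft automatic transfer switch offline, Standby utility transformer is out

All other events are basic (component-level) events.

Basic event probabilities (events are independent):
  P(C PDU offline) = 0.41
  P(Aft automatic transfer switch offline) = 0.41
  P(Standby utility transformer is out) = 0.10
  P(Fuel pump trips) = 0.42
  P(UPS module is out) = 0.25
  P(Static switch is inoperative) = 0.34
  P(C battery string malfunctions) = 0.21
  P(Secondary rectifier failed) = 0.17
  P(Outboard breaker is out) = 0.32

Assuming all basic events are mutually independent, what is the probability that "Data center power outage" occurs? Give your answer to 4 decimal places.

0.0035

P(UPS chain inoperative) [AND] = 0.41 × 0.41 × 0.10 = 0.016810
P(Bus A unavailable) [AND] = 0.25 × 0.34 = 0.085000
P(Generator path inoperative) [OR] = 1 − (1−0.21) × (1−0.17) = 0.344300
P(Distribution tier fails) [OR] = 1 − (1−0.42) × (1−0.085000) × (1−0.344300) = 0.652020
P(Utility feed fails) [AND] = 0.652020 × 0.32 = 0.208646
P(Data center power outage) [AND] = 0.016810 × 0.208646 = 0.003507
Rounded to 4 decimal places: P(Data center power outage) ≈ 0.0035.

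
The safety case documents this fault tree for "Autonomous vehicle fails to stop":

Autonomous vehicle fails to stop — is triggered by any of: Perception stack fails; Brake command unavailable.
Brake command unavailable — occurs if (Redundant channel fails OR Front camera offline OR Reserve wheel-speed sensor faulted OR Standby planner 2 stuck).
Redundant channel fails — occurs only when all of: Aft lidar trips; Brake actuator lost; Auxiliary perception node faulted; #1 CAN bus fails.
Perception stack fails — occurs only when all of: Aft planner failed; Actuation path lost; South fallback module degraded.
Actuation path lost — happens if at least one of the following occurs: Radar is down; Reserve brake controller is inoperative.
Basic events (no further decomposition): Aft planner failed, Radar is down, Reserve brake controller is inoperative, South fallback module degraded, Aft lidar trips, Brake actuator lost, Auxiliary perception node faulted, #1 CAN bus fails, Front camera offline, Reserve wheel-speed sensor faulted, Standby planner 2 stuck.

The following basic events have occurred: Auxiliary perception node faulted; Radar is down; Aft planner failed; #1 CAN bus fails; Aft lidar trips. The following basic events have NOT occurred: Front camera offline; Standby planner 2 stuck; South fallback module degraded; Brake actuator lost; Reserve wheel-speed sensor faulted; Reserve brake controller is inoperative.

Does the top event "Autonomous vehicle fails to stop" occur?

Actuation path lost [OR]: Radar is down=occurs, Reserve brake controller is inoperative=not → at least one input occurs → occurs.
Perception stack fails [AND]: Aft planner failed=occurs, Actuation path lost=occurs, South fallback module degraded=not → not all inputs occur → does not occur.
Redundant channel fails [AND]: Aft lidar trips=occurs, Brake actuator lost=not, Auxiliary perception node faulted=occurs, #1 CAN bus fails=occurs → not all inputs occur → does not occur.
Brake command unavailable [OR]: Redundant channel fails=not, Front camera offline=not, Reserve wheel-speed sensor faulted=not, Standby planner 2 stuck=not → no input occurs → does not occur.
Autonomous vehicle fails to stop [OR]: Perception stack fails=not, Brake command unavailable=not → no input occurs → does not occur.

No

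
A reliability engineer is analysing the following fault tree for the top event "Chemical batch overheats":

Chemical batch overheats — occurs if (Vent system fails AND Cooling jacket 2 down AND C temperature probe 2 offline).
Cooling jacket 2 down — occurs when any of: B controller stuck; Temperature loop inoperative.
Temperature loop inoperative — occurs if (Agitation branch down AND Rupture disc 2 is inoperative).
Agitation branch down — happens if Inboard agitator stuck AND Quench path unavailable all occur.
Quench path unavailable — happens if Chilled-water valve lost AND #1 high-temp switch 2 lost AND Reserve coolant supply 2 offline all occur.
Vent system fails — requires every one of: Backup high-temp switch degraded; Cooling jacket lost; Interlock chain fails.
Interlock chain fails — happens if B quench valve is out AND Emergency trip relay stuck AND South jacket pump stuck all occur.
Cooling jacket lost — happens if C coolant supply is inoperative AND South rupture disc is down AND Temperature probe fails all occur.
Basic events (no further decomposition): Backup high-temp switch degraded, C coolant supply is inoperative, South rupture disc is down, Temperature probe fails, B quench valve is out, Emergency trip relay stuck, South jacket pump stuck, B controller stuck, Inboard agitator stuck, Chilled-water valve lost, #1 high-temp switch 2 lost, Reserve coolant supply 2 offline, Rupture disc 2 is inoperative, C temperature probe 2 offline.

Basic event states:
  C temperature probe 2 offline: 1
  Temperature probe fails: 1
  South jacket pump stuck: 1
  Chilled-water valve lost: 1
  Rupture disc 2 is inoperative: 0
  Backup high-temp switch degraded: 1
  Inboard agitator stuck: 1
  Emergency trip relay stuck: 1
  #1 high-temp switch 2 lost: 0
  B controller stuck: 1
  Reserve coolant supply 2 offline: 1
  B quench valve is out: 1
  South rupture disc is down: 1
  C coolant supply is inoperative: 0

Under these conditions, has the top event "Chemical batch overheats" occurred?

No

Cooling jacket lost [AND]: C coolant supply is inoperative=not, South rupture disc is down=occurs, Temperature probe fails=occurs → not all inputs occur → does not occur.
Interlock chain fails [AND]: B quench valve is out=occurs, Emergency trip relay stuck=occurs, South jacket pump stuck=occurs → all inputs occur → occurs.
Vent system fails [AND]: Backup high-temp switch degraded=occurs, Cooling jacket lost=not, Interlock chain fails=occurs → not all inputs occur → does not occur.
Quench path unavailable [AND]: Chilled-water valve lost=occurs, #1 high-temp switch 2 lost=not, Reserve coolant supply 2 offline=occurs → not all inputs occur → does not occur.
Agitation branch down [AND]: Inboard agitator stuck=occurs, Quench path unavailable=not → not all inputs occur → does not occur.
Temperature loop inoperative [AND]: Agitation branch down=not, Rupture disc 2 is inoperative=not → not all inputs occur → does not occur.
Cooling jacket 2 down [OR]: B controller stuck=occurs, Temperature loop inoperative=not → at least one input occurs → occurs.
Chemical batch overheats [AND]: Vent system fails=not, Cooling jacket 2 down=occurs, C temperature probe 2 offline=occurs → not all inputs occur → does not occur.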